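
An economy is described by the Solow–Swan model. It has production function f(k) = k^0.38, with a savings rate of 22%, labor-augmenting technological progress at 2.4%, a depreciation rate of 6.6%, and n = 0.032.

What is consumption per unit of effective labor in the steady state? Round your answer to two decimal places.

c* ≈ 1.12

At the steady state, Δk = 0, so s·k^α = (n + g + δ)·k.
Dividing both sides by k: k^(1−α) = s / (n + g + δ).
k^0.62 = 0.22 / (0.032 + 0.024 + 0.066) = 0.22 / 0.122 = 1.8033
k* = 1.8033^(1/0.62) ≈ 2.5883
y* = (k*)^α = 2.5883^0.38 ≈ 1.4353
c* = (1 − s)·y* = (1 − 0.22) × 1.4353 ≈ 1.1195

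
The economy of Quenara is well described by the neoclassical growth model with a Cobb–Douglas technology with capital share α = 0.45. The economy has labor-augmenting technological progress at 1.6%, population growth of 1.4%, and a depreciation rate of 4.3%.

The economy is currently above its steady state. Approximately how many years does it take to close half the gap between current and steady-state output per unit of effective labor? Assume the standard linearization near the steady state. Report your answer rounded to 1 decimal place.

Near the steady state the convergence rate is λ = (1 − α)(n + g + δ).
λ = (1 − 0.45) × 0.073 = 0.55 × 0.073 = 0.04015
Half-life = ln 2 / λ = 0.6931 / 0.04015 ≈ 17.26 years

half-life ≈ 17.3 years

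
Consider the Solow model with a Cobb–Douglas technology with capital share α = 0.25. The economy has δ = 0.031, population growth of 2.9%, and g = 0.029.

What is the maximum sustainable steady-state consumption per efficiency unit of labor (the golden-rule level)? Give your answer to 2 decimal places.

At the golden rule, f'(k) = n + g + δ, so α·k^(α−1) = n + g + δ and k_gold = (α/(n + g + δ))^(1/(1−α)).
k_gold = (0.25/0.089)^(1/0.75) = 2.8090^1.3333 ≈ 3.9633
c_gold = f(k_gold) − (n + g + δ)·k_gold = 1.4110 − 0.089×3.9633 ≈ 1.0583

c_gold ≈ 1.06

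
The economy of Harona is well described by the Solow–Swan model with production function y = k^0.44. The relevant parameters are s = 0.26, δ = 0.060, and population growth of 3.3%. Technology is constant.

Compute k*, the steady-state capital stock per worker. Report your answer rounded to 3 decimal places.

In steady state, investment equals break-even investment: s·k^α = (n + δ)·k.
Dividing both sides by k: k^(1−α) = s / (n + δ).
k^0.56 = 0.26 / (0.033 + 0.060) = 0.26 / 0.093 = 2.7957
k* = 2.7957^(1/0.56) ≈ 6.2705

k* ≈ 6.271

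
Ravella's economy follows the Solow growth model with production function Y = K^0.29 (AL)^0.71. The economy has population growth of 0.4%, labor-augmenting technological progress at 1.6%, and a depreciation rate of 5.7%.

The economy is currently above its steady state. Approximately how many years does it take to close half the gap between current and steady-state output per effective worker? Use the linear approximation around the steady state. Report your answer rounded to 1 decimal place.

Near the steady state the convergence rate is λ = (1 − α)(n + g + δ).
λ = (1 − 0.29) × 0.077 = 0.71 × 0.077 = 0.05467
Half-life = ln 2 / λ = 0.6931 / 0.05467 ≈ 12.68 years

about 12.7 years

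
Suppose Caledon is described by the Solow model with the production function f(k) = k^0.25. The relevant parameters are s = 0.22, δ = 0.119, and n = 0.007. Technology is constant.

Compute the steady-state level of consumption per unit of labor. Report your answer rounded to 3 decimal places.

At the steady state, Δk = 0, so s·k^α = (n + δ)·k.
Rearranging, k^(1−α) = s / (n + δ).
k^0.75 = 0.22 / (0.007 + 0.119) = 0.22 / 0.126 = 1.7460
k* = 1.7460^(1/0.75) ≈ 2.1024
y* = (k*)^α = 2.1024^0.25 ≈ 1.2041
c* = (1 − s)·y* = (1 − 0.22) × 1.2041 ≈ 0.9392

c* = 0.939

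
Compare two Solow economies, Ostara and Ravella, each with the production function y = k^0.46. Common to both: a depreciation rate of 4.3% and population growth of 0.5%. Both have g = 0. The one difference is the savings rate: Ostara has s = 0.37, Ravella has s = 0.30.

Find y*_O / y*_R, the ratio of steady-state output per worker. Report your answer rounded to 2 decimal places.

ratio ≈ 1.20

Steady-state y* = [s/(n + δ)]^(α/(1−α)), so the ratio is [ (s_O/(n + δ)_O) / (s_R/(n + δ)_R) ]^0.8519.
s_O/(n + δ)_O = 0.37/0.048 = 7.7083; s_R/(n + δ)_R = 0.30/0.048 = 6.2500.
Ratio = (7.7083/6.2500)^0.8519 = 1.2333^0.8519 ≈ 1.1956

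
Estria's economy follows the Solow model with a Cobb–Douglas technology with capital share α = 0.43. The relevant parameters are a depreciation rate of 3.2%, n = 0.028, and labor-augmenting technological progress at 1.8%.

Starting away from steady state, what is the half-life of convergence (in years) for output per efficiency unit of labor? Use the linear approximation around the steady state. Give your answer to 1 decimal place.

Near the steady state the convergence rate is λ = (1 − α)(n + g + δ).
λ = (1 − 0.43) × 0.078 = 0.57 × 0.078 = 0.04446
Half-life = ln 2 / λ = 0.6931 / 0.04446 ≈ 15.59 years

t_½ ≈ 15.6 years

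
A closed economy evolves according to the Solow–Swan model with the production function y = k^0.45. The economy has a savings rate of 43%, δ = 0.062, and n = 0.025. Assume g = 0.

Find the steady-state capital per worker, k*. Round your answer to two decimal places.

In steady state, investment equals break-even investment: s·k^α = (n + δ)·k.
Rearranging, k^(1−α) = s / (n + δ).
k^0.55 = 0.43 / (0.025 + 0.062) = 0.43 / 0.087 = 4.9425
k* = 4.9425^(1/0.55) ≈ 18.2693

k* = 18.27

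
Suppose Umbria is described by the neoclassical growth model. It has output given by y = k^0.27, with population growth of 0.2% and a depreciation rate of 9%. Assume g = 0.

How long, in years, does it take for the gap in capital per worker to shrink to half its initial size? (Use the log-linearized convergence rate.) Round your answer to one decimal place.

Near the steady state the convergence rate is λ = (1 − α)(n + δ).
λ = (1 − 0.27) × 0.092 = 0.73 × 0.092 = 0.06716
Half-life = ln 2 / λ = 0.6931 / 0.06716 ≈ 10.32 years

about 10.3 years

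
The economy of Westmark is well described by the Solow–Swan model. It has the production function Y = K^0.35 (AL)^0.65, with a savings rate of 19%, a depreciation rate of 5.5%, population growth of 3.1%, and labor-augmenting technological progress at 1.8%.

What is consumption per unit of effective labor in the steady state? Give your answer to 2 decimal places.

At the steady state, Δk = 0, so s·k^α = (n + g + δ)·k.
Dividing both sides by k: k^(1−α) = s / (n + g + δ).
k^0.65 = 0.19 / (0.031 + 0.018 + 0.055) = 0.19 / 0.104 = 1.8269
k* = 1.8269^(1/0.65) ≈ 2.5272
y* = (k*)^α = 2.5272^0.35 ≈ 1.3833
c* = (1 − s)·y* = (1 − 0.19) × 1.3833 ≈ 1.1205

c* = 1.12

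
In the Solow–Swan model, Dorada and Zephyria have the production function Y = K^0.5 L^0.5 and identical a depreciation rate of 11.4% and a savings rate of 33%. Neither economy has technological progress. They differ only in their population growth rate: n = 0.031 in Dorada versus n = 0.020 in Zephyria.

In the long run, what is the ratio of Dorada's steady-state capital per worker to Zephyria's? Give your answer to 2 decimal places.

Steady-state k* = [s/(n + δ)]^(1/(1−α)), so the ratio is [ (s_D/(n + δ)_D) / (s_Z/(n + δ)_Z) ]^2.
s_D/(n + δ)_D = 0.33/0.145 = 2.2759; s_Z/(n + δ)_Z = 0.33/0.134 = 2.4627.
Ratio = (2.2759/2.4627)^2 = 0.9241^2 ≈ 0.8540

k*_D / k*_Z ≈ 0.85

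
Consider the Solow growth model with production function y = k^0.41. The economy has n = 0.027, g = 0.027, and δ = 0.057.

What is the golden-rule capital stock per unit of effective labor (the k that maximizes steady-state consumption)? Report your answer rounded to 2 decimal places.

The golden rule sets f'(k) = n + g + δ, i.e. α·k^(α−1) = n + g + δ.
So k^(1−α) = α / (n + g + δ) = 0.41 / 0.111 = 3.6937.
k_gold = 3.6937^(1/0.59) ≈ 9.1580

k_gold ≈ 9.16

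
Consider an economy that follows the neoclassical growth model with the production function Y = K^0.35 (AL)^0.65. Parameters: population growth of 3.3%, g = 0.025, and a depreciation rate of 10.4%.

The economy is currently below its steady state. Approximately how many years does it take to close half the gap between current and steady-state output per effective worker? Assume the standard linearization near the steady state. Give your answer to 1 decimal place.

Near the steady state the convergence rate is λ = (1 − α)(n + g + δ).
λ = (1 − 0.35) × 0.162 = 0.65 × 0.162 = 0.1053
Half-life = ln 2 / λ = 0.6931 / 0.1053 ≈ 6.58 years

about 6.6 years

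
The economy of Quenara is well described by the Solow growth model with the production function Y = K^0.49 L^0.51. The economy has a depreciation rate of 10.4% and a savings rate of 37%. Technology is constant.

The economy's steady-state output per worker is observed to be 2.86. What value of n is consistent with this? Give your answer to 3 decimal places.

n ≈ 0.020

Steady state requires s·f(k) = (n + δ)·k, i.e. s·k^α = (n + δ)·k.
Since y* = [s/(n + δ)]^(α/(1−α)), we have s/(n + δ) = (y*)^((1−α)/α) = 2.86^1.0408 = 2.9853.
Therefore n + δ = s / 2.9853 = 0.37 / 2.9853 = 0.1239, so n = 0.1239 − 0.104 = 0.0199.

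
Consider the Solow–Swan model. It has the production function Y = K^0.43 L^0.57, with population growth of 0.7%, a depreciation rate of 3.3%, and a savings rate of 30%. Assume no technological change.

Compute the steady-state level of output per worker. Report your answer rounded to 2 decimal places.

y* ≈ 4.57

At the steady state, Δk = 0, so s·k^α = (n + δ)·k.
Dividing both sides by k: k^(1−α) = s / (n + δ).
k^0.57 = 0.30 / (0.007 + 0.033) = 0.30 / 0.040 = 7.5000
k* = 7.5000^(1/0.57) ≈ 34.2922
y* = (k*)^α = 34.2922^0.43 ≈ 4.5723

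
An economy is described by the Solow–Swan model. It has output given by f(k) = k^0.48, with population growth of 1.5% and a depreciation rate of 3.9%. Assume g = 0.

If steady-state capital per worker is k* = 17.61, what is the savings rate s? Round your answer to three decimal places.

In steady state, investment equals break-even investment: s·k^α = (n + δ)·k.
So s / (n + δ) = (k*)^(1−α) = 17.61^0.52 = 4.4442.
Therefore s = 4.4442 × (n + δ) = 4.4442 × 0.054 = 0.2400.

s ≈ 0.240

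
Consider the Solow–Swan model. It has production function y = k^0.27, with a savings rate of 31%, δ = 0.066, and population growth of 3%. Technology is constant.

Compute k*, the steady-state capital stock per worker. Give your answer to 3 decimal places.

In steady state, investment equals break-even investment: s·k^α = (n + δ)·k.
Rearranging, k^(1−α) = s / (n + δ).
k^0.73 = 0.31 / (0.030 + 0.066) = 0.31 / 0.096 = 3.2292
k* = 3.2292^(1/0.73) ≈ 4.9818

k* = 4.982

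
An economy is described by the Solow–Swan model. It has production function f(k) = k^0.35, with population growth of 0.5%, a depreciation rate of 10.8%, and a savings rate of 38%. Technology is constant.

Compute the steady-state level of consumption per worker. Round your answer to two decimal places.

Steady state requires s·f(k) = (n + δ)·k, i.e. s·k^α = (n + δ)·k.
Rearranging, k^(1−α) = s / (n + δ).
k^0.65 = 0.38 / (0.005 + 0.108) = 0.38 / 0.113 = 3.3628
k* = 3.3628^(1/0.65) ≈ 6.4611
y* = (k*)^α = 6.4611^0.35 ≈ 1.9214
c* = (1 − s)·y* = (1 − 0.38) × 1.9214 ≈ 1.1913

c* = 1.19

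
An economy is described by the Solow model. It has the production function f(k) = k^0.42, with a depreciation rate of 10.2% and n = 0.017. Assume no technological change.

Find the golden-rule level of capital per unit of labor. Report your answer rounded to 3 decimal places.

The golden rule sets f'(k) = n + δ, i.e. α·k^(α−1) = n + δ.
So k^(1−α) = α / (n + δ) = 0.42 / 0.119 = 3.5294.
k_gold = 3.5294^(1/0.58) ≈ 8.7965

k_gold ≈ 8.797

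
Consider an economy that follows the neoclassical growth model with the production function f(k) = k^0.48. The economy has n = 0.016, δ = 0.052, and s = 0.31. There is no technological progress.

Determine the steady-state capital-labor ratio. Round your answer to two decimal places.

In steady state, investment equals break-even investment: s·k^α = (n + δ)·k.
Dividing both sides by k: k^(1−α) = s / (n + δ).
k^0.52 = 0.31 / (0.016 + 0.052) = 0.31 / 0.068 = 4.5588
k* = 4.5588^(1/0.52) ≈ 18.4935

k* ≈ 18.49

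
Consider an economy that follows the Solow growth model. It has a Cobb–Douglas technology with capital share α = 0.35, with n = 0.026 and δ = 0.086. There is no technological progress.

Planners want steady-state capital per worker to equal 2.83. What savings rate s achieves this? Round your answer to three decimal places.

At the steady state, Δk = 0, so s·k^α = (n + δ)·k.
So s / (n + δ) = (k*)^(1−α) = 2.83^0.65 = 1.9664.
Therefore s = 1.9664 × (n + δ) = 1.9664 × 0.112 = 0.2202.

s ≈ 0.220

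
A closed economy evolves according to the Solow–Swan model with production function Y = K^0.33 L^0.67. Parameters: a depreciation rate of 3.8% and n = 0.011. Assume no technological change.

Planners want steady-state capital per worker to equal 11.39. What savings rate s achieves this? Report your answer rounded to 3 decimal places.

In steady state, investment equals break-even investment: s·k^α = (n + δ)·k.
So s / (n + δ) = (k*)^(1−α) = 11.39^0.67 = 5.1035.
Therefore s = 5.1035 × (n + δ) = 5.1035 × 0.049 = 0.2501.

s ≈ 0.250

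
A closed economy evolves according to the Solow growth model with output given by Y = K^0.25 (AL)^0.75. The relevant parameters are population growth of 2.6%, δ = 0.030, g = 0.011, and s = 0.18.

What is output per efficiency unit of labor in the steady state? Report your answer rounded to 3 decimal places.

At the steady state, Δk = 0, so s·k^α = (n + g + δ)·k.
Dividing both sides by k: k^(1−α) = s / (n + g + δ).
k^0.75 = 0.18 / (0.026 + 0.011 + 0.030) = 0.18 / 0.067 = 2.6866
k* = 2.6866^(1/0.75) ≈ 3.7348
y* = (k*)^α = 3.7348^0.25 ≈ 1.3902

y* ≈ 1.390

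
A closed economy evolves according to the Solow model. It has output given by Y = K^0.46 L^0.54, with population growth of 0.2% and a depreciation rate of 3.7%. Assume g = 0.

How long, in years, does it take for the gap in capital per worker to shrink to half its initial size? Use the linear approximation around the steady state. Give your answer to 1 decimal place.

t_½ ≈ 32.9 years

Near the steady state the convergence rate is λ = (1 − α)(n + δ).
λ = (1 − 0.46) × 0.039 = 0.54 × 0.039 = 0.02106
Half-life = ln 2 / λ = 0.6931 / 0.02106 ≈ 32.91 years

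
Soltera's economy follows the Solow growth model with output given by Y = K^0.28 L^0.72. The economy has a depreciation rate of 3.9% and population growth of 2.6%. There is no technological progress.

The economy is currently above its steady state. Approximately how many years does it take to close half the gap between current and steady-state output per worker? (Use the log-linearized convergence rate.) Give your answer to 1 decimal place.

t_½ ≈ 14.8 years

Near the steady state the convergence rate is λ = (1 − α)(n + δ).
λ = (1 − 0.28) × 0.065 = 0.72 × 0.065 = 0.0468
Half-life = ln 2 / λ = 0.6931 / 0.0468 ≈ 14.81 years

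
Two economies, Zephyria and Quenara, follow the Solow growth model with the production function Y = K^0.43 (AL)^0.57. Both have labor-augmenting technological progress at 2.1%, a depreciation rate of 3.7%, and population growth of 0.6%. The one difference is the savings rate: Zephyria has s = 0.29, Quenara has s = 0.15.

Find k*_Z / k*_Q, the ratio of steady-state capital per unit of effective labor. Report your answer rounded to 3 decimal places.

ratio ≈ 3.179

Steady-state k* = [s/(n + g + δ)]^(1/(1−α)), so the ratio is [ (s_Z/(n + g + δ)_Z) / (s_Q/(n + g + δ)_Q) ]^1.7544.
s_Z/(n + g + δ)_Z = 0.29/0.064 = 4.5313; s_Q/(n + g + δ)_Q = 0.15/0.064 = 2.3438.
Ratio = (4.5313/2.3438)^1.7544 = 1.9333^1.7544 ≈ 3.1789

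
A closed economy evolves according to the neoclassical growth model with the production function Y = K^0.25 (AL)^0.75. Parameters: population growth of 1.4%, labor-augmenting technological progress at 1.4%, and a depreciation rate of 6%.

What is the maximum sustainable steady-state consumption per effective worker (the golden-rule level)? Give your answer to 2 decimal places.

At the golden rule, f'(k) = n + g + δ, so α·k^(α−1) = n + g + δ and k_gold = (α/(n + g + δ))^(1/(1−α)).
k_gold = (0.25/0.088)^(1/0.75) = 2.8409^1.3333 ≈ 4.0234
c_gold = f(k_gold) − (n + g + δ)·k_gold = 1.4163 − 0.088×4.0234 ≈ 1.0622

c_gold ≈ 1.06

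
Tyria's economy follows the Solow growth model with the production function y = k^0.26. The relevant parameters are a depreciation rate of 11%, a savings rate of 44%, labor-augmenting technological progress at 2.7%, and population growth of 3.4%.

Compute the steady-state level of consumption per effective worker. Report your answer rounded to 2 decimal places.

At the steady state, Δk = 0, so s·k^α = (n + g + δ)·k.
Rearranging, k^(1−α) = s / (n + g + δ).
k^0.74 = 0.44 / (0.034 + 0.027 + 0.110) = 0.44 / 0.171 = 2.5731
k* = 2.5731^(1/0.74) ≈ 3.5865
y* = (k*)^α = 3.5865^0.26 ≈ 1.3938
c* = (1 − s)·y* = (1 − 0.44) × 1.3938 ≈ 0.7805

c* ≈ 0.78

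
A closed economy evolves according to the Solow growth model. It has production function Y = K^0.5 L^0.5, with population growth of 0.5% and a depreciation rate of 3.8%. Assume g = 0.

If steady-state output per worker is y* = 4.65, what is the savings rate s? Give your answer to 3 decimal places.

s ≈ 0.200

In steady state, investment equals break-even investment: s·k^α = (n + δ)·k.
Since y* = [s/(n + δ)]^(α/(1−α)), we have s/(n + δ) = (y*)^((1−α)/α) = 4.65^1 = 4.6500.
Therefore s = 4.6500 × (n + δ) = 4.6500 × 0.043 = 0.2000.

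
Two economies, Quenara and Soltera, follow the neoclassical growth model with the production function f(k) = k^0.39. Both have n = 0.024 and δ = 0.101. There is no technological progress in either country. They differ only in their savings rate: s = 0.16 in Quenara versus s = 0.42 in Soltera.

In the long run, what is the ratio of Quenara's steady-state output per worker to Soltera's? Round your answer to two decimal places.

y*_Q / y*_S ≈ 0.54

Steady-state y* = [s/(n + δ)]^(α/(1−α)), so the ratio is [ (s_Q/(n + δ)_Q) / (s_S/(n + δ)_S) ]^0.6393.
s_Q/(n + δ)_Q = 0.16/0.125 = 1.2800; s_S/(n + δ)_S = 0.42/0.125 = 3.3600.
Ratio = (1.2800/3.3600)^0.6393 = 0.3810^0.6393 ≈ 0.5396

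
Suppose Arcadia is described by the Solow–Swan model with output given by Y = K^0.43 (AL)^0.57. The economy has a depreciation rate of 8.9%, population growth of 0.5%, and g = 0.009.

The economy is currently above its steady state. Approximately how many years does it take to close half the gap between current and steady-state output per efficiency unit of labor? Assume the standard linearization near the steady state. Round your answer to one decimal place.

t_½ ≈ 11.8 years

Near the steady state the convergence rate is λ = (1 − α)(n + g + δ).
λ = (1 − 0.43) × 0.103 = 0.57 × 0.103 = 0.05871
Half-life = ln 2 / λ = 0.6931 / 0.05871 ≈ 11.81 years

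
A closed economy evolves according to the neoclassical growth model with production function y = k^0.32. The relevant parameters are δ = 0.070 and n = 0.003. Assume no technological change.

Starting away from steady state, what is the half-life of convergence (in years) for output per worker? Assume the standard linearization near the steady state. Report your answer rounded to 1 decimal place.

Near the steady state the convergence rate is λ = (1 − α)(n + δ).
λ = (1 − 0.32) × 0.073 = 0.68 × 0.073 = 0.04964
Half-life = ln 2 / λ = 0.6931 / 0.04964 ≈ 13.96 years

t_½ ≈ 14.0 years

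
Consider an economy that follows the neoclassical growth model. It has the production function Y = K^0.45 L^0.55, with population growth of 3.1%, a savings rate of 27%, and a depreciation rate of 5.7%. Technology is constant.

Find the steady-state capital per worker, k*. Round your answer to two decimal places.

k* = 7.68

At the steady state, Δk = 0, so s·k^α = (n + δ)·k.
Dividing both sides by k: k^(1−α) = s / (n + δ).
k^0.55 = 0.27 / (0.031 + 0.057) = 0.27 / 0.088 = 3.0682
k* = 3.0682^(1/0.55) ≈ 7.6779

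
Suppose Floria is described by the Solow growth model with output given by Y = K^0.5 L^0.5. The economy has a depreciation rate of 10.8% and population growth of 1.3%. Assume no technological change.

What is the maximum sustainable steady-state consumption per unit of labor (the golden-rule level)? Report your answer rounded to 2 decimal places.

c_gold ≈ 2.07

At the golden rule, f'(k) = n + δ, so α·k^(α−1) = n + δ and k_gold = (α/(n + δ))^(1/(1−α)).
k_gold = (0.5/0.121)^(1/0.5) = 4.1322^2 ≈ 17.0751
c_gold = f(k_gold) − (n + δ)·k_gold = 4.1322 − 0.121×17.0751 ≈ 2.0661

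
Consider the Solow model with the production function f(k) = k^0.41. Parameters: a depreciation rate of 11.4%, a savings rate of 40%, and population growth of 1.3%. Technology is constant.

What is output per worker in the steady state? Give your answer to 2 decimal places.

y* ≈ 2.22

Steady state requires s·f(k) = (n + δ)·k, i.e. s·k^α = (n + δ)·k.
Dividing both sides by k: k^(1−α) = s / (n + δ).
k^0.59 = 0.40 / (0.013 + 0.114) = 0.40 / 0.127 = 3.1496
k* = 3.1496^(1/0.59) ≈ 6.9904
y* = (k*)^α = 6.9904^0.41 ≈ 2.2195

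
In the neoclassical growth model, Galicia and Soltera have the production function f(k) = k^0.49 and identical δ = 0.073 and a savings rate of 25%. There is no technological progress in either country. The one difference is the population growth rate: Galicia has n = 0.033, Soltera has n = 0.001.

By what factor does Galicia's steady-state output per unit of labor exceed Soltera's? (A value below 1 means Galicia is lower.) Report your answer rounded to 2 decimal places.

y*_G / y*_S ≈ 0.71

Steady-state y* = [s/(n + δ)]^(α/(1−α)), so the ratio is [ (s_G/(n + δ)_G) / (s_S/(n + δ)_S) ]^0.9608.
s_G/(n + δ)_G = 0.25/0.106 = 2.3585; s_S/(n + δ)_S = 0.25/0.074 = 3.3784.
Ratio = (2.3585/3.3784)^0.9608 = 0.6981^0.9608 ≈ 0.7080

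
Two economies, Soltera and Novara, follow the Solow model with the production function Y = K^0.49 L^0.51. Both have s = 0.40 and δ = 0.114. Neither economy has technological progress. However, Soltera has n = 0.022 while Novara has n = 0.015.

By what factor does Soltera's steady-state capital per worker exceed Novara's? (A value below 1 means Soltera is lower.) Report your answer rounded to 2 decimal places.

ratio ≈ 0.90

Steady-state k* = [s/(n + δ)]^(1/(1−α)), so the ratio is [ (s_S/(n + δ)_S) / (s_N/(n + δ)_N) ]^1.9608.
s_S/(n + δ)_S = 0.40/0.136 = 2.9412; s_N/(n + δ)_N = 0.40/0.129 = 3.1008.
Ratio = (2.9412/3.1008)^1.9608 = 0.9485^1.9608 ≈ 0.9015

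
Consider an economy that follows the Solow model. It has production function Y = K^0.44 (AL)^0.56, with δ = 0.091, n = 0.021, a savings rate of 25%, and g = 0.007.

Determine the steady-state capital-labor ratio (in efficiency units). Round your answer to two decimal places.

k* ≈ 3.76

At the steady state, Δk = 0, so s·k^α = (n + g + δ)·k.
Dividing both sides by k: k^(1−α) = s / (n + g + δ).
k^0.56 = 0.25 / (0.021 + 0.007 + 0.091) = 0.25 / 0.119 = 2.1008
k* = 2.1008^(1/0.56) ≈ 3.7643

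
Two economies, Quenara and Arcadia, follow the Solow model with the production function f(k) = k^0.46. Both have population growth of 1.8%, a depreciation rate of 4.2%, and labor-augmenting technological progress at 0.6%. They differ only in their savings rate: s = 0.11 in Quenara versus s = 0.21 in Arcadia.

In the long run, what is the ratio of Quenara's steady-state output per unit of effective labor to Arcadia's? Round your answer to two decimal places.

Steady-state y* = [s/(n + g + δ)]^(α/(1−α)), so the ratio is [ (s_Q/(n + g + δ)_Q) / (s_A/(n + g + δ)_A) ]^0.8519.
s_Q/(n + g + δ)_Q = 0.11/0.066 = 1.6667; s_A/(n + g + δ)_A = 0.21/0.066 = 3.1818.
Ratio = (1.6667/3.1818)^0.8519 = 0.5238^0.8519 ≈ 0.5764

y*_Q / y*_A ≈ 0.58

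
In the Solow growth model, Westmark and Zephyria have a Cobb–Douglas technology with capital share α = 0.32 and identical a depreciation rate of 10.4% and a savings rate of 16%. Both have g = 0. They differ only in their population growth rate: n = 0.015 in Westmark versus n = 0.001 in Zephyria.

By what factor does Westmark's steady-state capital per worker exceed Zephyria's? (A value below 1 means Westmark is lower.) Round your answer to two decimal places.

ratio ≈ 0.83

Steady-state k* = [s/(n + δ)]^(1/(1−α)), so the ratio is [ (s_W/(n + δ)_W) / (s_Z/(n + δ)_Z) ]^1.4706.
s_W/(n + δ)_W = 0.16/0.119 = 1.3445; s_Z/(n + δ)_Z = 0.16/0.105 = 1.5238.
Ratio = (1.3445/1.5238)^1.4706 = 0.8823^1.4706 ≈ 0.8318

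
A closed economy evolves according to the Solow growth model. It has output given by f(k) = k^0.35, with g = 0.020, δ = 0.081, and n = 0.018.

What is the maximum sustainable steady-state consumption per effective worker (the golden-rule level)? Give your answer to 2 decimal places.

At the golden rule, f'(k) = n + g + δ, so α·k^(α−1) = n + g + δ and k_gold = (α/(n + g + δ))^(1/(1−α)).
k_gold = (0.35/0.119)^(1/0.65) = 2.9412^1.5385 ≈ 5.2581
c_gold = f(k_gold) − (n + g + δ)·k_gold = 1.7877 − 0.119×5.2581 ≈ 1.1620

c_gold ≈ 1.16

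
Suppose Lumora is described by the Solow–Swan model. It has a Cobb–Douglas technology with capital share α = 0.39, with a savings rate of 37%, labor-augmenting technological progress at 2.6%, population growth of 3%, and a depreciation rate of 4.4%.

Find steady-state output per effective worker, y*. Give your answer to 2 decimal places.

y* = 2.31

Steady state requires s·f(k) = (n + g + δ)·k, i.e. s·k^α = (n + g + δ)·k.
Rearranging, k^(1−α) = s / (n + g + δ).
k^0.61 = 0.37 / (0.030 + 0.026 + 0.044) = 0.37 / 0.100 = 3.7000
k* = 3.7000^(1/0.61) ≈ 8.5404
y* = (k*)^α = 8.5404^0.39 ≈ 2.3082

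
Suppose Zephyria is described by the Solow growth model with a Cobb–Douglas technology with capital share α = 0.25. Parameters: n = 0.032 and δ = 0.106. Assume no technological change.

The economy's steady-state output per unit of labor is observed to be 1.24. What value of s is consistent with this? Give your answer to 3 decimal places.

s ≈ 0.263

In steady state, investment equals break-even investment: s·k^α = (n + δ)·k.
Since y* = [s/(n + δ)]^(α/(1−α)), we have s/(n + δ) = (y*)^((1−α)/α) = 1.24^3 = 1.9066.
Therefore s = 1.9066 × (n + δ) = 1.9066 × 0.138 = 0.2631.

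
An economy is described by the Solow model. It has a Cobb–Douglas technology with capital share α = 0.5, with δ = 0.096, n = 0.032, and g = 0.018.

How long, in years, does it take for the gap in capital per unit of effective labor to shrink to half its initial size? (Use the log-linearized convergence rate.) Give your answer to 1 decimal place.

Near the steady state the convergence rate is λ = (1 − α)(n + g + δ).
λ = (1 − 0.5) × 0.146 = 0.5 × 0.146 = 0.0730
Half-life = ln 2 / λ = 0.6931 / 0.0730 ≈ 9.49 years

half-life ≈ 9.5 years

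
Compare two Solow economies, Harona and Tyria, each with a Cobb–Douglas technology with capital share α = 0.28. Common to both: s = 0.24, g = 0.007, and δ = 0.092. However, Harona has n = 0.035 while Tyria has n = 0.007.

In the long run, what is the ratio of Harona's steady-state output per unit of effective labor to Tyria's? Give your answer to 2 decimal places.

ratio ≈ 0.91

Steady-state y* = [s/(n + g + δ)]^(α/(1−α)), so the ratio is [ (s_H/(n + g + δ)_H) / (s_T/(n + g + δ)_T) ]^0.3889.
s_H/(n + g + δ)_H = 0.24/0.134 = 1.7910; s_T/(n + g + δ)_T = 0.24/0.106 = 2.2642.
Ratio = (1.7910/2.2642)^0.3889 = 0.7910^0.3889 ≈ 0.9129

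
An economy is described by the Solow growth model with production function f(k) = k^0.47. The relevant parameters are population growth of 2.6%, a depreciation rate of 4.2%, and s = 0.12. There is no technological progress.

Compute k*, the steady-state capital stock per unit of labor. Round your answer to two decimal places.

k* ≈ 2.92

At the steady state, Δk = 0, so s·k^α = (n + δ)·k.
Rearranging, k^(1−α) = s / (n + δ).
k^0.53 = 0.12 / (0.026 + 0.042) = 0.12 / 0.068 = 1.7647
k* = 1.7647^(1/0.53) ≈ 2.9202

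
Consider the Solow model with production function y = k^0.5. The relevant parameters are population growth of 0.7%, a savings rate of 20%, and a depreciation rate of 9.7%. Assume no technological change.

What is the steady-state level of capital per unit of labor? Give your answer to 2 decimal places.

k* ≈ 3.70

At the steady state, Δk = 0, so s·k^α = (n + δ)·k.
Rearranging, k^(1−α) = s / (n + δ).
k^0.5 = 0.20 / (0.007 + 0.097) = 0.20 / 0.104 = 1.9231
k* = 1.9231^(1/0.5) ≈ 3.6983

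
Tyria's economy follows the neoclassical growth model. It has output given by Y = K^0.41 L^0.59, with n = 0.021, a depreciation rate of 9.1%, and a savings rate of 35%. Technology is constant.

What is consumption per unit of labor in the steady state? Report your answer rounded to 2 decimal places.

c* ≈ 1.43

Steady state requires s·f(k) = (n + δ)·k, i.e. s·k^α = (n + δ)·k.
Rearranging, k^(1−α) = s / (n + δ).
k^0.59 = 0.35 / (0.021 + 0.091) = 0.35 / 0.112 = 3.1250
k* = 3.1250^(1/0.59) ≈ 6.8981
y* = (k*)^α = 6.8981^0.41 ≈ 2.2074
c* = (1 − s)·y* = (1 − 0.35) × 2.2074 ≈ 1.4348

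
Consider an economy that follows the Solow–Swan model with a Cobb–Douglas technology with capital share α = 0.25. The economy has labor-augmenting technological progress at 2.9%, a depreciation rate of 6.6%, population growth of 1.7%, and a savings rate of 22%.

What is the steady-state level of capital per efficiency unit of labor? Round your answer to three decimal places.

At the steady state, Δk = 0, so s·k^α = (n + g + δ)·k.
Dividing both sides by k: k^(1−α) = s / (n + g + δ).
k^0.75 = 0.22 / (0.017 + 0.029 + 0.066) = 0.22 / 0.112 = 1.9643
k* = 1.9643^(1/0.75) ≈ 2.4600

k* = 2.460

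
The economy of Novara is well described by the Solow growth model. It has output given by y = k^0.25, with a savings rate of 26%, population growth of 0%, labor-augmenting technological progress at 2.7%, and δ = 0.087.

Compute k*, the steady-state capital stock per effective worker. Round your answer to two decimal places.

At the steady state, Δk = 0, so s·k^α = (n + g + δ)·k.
Rearranging, k^(1−α) = s / (n + g + δ).
k^0.75 = 0.26 / (0.000 + 0.027 + 0.087) = 0.26 / 0.114 = 2.2807
k* = 2.2807^(1/0.75) ≈ 3.0021

k* = 3.00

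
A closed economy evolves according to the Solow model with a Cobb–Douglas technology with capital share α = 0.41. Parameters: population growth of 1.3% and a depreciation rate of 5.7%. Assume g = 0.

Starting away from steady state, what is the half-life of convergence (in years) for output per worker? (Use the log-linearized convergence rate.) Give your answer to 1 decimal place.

t_½ ≈ 16.8 years

Near the steady state the convergence rate is λ = (1 − α)(n + δ).
λ = (1 − 0.41) × 0.070 = 0.59 × 0.070 = 0.0413
Half-life = ln 2 / λ = 0.6931 / 0.0413 ≈ 16.78 years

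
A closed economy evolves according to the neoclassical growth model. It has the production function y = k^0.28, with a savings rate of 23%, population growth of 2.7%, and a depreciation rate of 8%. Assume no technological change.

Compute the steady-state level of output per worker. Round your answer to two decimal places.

In steady state, investment equals break-even investment: s·k^α = (n + δ)·k.
Rearranging, k^(1−α) = s / (n + δ).
k^0.72 = 0.23 / (0.027 + 0.080) = 0.23 / 0.107 = 2.1495
k* = 2.1495^(1/0.72) ≈ 2.8945
y* = (k*)^α = 2.8945^0.28 ≈ 1.3466

y* = 1.35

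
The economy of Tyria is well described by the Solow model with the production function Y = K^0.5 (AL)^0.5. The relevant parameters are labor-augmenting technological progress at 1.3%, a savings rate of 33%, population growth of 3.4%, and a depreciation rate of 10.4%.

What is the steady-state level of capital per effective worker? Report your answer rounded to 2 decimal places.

At the steady state, Δk = 0, so s·k^α = (n + g + δ)·k.
Rearranging, k^(1−α) = s / (n + g + δ).
k^0.5 = 0.33 / (0.034 + 0.013 + 0.104) = 0.33 / 0.151 = 2.1854
k* = 2.1854^(1/0.5) ≈ 4.7760

k* ≈ 4.78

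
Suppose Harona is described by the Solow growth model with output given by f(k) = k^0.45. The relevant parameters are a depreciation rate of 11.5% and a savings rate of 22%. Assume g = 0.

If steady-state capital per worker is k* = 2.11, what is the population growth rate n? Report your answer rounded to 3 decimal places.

In steady state, investment equals break-even investment: s·k^α = (n + δ)·k.
So s / (n + δ) = (k*)^(1−α) = 2.11^0.55 = 1.5078.
Therefore n + δ = s / 1.5078 = 0.22 / 1.5078 = 0.1459, so n = 0.1459 − 0.115 = 0.0309.

n ≈ 0.031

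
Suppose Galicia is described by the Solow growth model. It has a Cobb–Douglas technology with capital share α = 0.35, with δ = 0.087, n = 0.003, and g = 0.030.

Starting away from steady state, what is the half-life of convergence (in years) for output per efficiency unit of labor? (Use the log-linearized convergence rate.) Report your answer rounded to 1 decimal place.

half-life ≈ 8.9 years

Near the steady state the convergence rate is λ = (1 − α)(n + g + δ).
λ = (1 − 0.35) × 0.120 = 0.65 × 0.120 = 0.0780
Half-life = ln 2 / λ = 0.6931 / 0.0780 ≈ 8.89 years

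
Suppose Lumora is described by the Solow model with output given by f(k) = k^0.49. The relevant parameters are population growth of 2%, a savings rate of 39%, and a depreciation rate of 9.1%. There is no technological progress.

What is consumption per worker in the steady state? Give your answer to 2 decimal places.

c* ≈ 2.04

In steady state, investment equals break-even investment: s·k^α = (n + δ)·k.
Rearranging, k^(1−α) = s / (n + δ).
k^0.51 = 0.39 / (0.020 + 0.091) = 0.39 / 0.111 = 3.5135
k* = 3.5135^(1/0.51) ≈ 11.7511
y* = (k*)^α = 11.7511^0.49 ≈ 3.3446
c* = (1 − s)·y* = (1 − 0.39) × 3.3446 ≈ 2.0402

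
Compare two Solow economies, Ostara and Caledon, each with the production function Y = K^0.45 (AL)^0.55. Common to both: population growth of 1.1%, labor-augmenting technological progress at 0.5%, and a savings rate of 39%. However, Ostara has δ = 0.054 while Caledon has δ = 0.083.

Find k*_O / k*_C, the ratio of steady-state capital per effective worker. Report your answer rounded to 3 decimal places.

Steady-state k* = [s/(n + g + δ)]^(1/(1−α)), so the ratio is [ (s_O/(n + g + δ)_O) / (s_C/(n + g + δ)_C) ]^1.8182.
s_O/(n + g + δ)_O = 0.39/0.070 = 5.5714; s_C/(n + g + δ)_C = 0.39/0.099 = 3.9394.
Ratio = (5.5714/3.9394)^1.8182 = 1.4143^1.8182 ≈ 1.8781

k*_O / k*_C ≈ 1.878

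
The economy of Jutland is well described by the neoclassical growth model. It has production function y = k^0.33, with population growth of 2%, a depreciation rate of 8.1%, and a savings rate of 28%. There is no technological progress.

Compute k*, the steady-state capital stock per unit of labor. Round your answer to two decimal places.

k* ≈ 4.58

Steady state requires s·f(k) = (n + δ)·k, i.e. s·k^α = (n + δ)·k.
Dividing both sides by k: k^(1−α) = s / (n + δ).
k^0.67 = 0.28 / (0.020 + 0.081) = 0.28 / 0.101 = 2.7723
k* = 2.7723^(1/0.67) ≈ 4.5810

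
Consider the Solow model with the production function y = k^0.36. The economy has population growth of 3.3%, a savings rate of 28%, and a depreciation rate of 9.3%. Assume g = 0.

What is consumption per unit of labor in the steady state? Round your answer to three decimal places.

c* ≈ 1.128

At the steady state, Δk = 0, so s·k^α = (n + δ)·k.
Rearranging, k^(1−α) = s / (n + δ).
k^0.64 = 0.28 / (0.033 + 0.093) = 0.28 / 0.126 = 2.2222
k* = 2.2222^(1/0.64) ≈ 3.4822
y* = (k*)^α = 3.4822^0.36 ≈ 1.5670
c* = (1 − s)·y* = (1 − 0.28) × 1.5670 ≈ 1.1282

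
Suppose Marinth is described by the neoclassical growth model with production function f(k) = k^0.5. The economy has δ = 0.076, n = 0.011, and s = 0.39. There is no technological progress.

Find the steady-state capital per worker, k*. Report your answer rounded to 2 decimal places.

At the steady state, Δk = 0, so s·k^α = (n + δ)·k.
Rearranging, k^(1−α) = s / (n + δ).
k^0.5 = 0.39 / (0.011 + 0.076) = 0.39 / 0.087 = 4.4828
k* = 4.4828^(1/0.5) ≈ 20.0955

k* ≈ 20.10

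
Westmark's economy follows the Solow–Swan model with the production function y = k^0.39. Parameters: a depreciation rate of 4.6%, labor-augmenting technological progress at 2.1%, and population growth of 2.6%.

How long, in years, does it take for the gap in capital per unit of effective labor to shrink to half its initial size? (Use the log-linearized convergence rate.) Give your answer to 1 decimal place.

Near the steady state the convergence rate is λ = (1 − α)(n + g + δ).
λ = (1 − 0.39) × 0.093 = 0.61 × 0.093 = 0.05673
Half-life = ln 2 / λ = 0.6931 / 0.05673 ≈ 12.22 years

t_½ ≈ 12.2 years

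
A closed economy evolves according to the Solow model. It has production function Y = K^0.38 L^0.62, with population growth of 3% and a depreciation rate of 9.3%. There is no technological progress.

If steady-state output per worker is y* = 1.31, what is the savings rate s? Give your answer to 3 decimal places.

Steady state requires s·f(k) = (n + δ)·k, i.e. s·k^α = (n + δ)·k.
Since y* = [s/(n + δ)]^(α/(1−α)), we have s/(n + δ) = (y*)^((1−α)/α) = 1.31^1.6316 = 1.5536.
Therefore s = 1.5536 × (n + δ) = 1.5536 × 0.123 = 0.1911.

s ≈ 0.191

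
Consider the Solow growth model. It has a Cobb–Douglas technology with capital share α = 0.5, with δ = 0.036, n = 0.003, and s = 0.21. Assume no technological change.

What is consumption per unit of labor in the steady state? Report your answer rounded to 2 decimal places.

In steady state, investment equals break-even investment: s·k^α = (n + δ)·k.
Dividing both sides by k: k^(1−α) = s / (n + δ).
k^0.5 = 0.21 / (0.003 + 0.036) = 0.21 / 0.039 = 5.3846
k* = 5.3846^(1/0.5) ≈ 28.9939
y* = (k*)^α = 28.9939^0.5 ≈ 5.3846
c* = (1 − s)·y* = (1 − 0.21) × 5.3846 ≈ 4.2538

c* = 4.25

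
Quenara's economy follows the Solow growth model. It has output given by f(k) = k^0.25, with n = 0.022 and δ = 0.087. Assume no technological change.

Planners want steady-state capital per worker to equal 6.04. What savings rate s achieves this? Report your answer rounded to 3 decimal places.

s ≈ 0.420

In steady state, investment equals break-even investment: s·k^α = (n + δ)·k.
So s / (n + δ) = (k*)^(1−α) = 6.04^0.75 = 3.8528.
Therefore s = 3.8528 × (n + δ) = 3.8528 × 0.109 = 0.4200.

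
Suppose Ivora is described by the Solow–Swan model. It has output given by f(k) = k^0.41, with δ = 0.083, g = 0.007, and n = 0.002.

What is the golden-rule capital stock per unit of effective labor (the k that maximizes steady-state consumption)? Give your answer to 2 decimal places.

The golden rule sets f'(k) = n + g + δ, i.e. α·k^(α−1) = n + g + δ.
So k^(1−α) = α / (n + g + δ) = 0.41 / 0.092 = 4.4565.
k_gold = 4.4565^(1/0.59) ≈ 12.5890

k_gold ≈ 12.59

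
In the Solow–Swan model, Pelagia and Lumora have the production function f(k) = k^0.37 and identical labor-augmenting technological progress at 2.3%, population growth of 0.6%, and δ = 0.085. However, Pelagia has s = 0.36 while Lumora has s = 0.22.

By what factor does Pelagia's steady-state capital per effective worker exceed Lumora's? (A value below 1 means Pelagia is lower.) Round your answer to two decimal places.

k*_P / k*_L ≈ 2.19

Steady-state k* = [s/(n + g + δ)]^(1/(1−α)), so the ratio is [ (s_P/(n + g + δ)_P) / (s_L/(n + g + δ)_L) ]^1.5873.
s_P/(n + g + δ)_P = 0.36/0.114 = 3.1579; s_L/(n + g + δ)_L = 0.22/0.114 = 1.9298.
Ratio = (3.1579/1.9298)^1.5873 = 1.6364^1.5873 ≈ 2.1853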